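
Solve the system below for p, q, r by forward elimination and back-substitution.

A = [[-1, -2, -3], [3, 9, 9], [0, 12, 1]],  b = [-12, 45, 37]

(3, 3, 1)

Forward elimination on [A|b]:
R2 <- R2 - (-3)*R1:  [ 0  3  0  9 ]
R3 <- R3 - (4)*R2:  [ 0  0  1  1 ]
Row echelon form:
[ -1  -2  -3  |  -12 ]
[  0   3   0  |    9 ]
[  0   0   1  |    1 ]
Back-substitution:
r = (1) / 1 = 1
q = (9) / 3 = 3
p = (-12 - (-2)*(3) - (-3)*(1)) / -1 = 3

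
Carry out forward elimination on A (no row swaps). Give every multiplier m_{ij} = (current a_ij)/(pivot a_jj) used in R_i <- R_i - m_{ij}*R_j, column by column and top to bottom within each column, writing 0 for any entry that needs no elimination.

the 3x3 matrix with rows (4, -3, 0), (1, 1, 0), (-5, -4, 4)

Forward elimination:
R2 <- R2 - (1/4)*R1:  [   0  7/4    0 ]
R3 <- R3 - (-5/4)*R1:  [     0  -31/4      4 ]
R3 <- R3 - (-31/7)*R2:  [ 0  0  4 ]
Multipliers (in order of application): m_{21} = 1/4, m_{31} = -5/4, m_{32} = -31/7

multipliers: 1/4, -5/4, -31/7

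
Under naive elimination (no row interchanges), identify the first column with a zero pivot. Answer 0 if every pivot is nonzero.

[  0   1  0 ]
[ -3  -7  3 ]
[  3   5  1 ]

Naive forward elimination:
Pivot entry (1,1) is zero but row 2 has -3 in column 1 -> naive elimination stops; a row interchange (e.g. R1 <-> R2) would be required here.

first zero-pivot column = 1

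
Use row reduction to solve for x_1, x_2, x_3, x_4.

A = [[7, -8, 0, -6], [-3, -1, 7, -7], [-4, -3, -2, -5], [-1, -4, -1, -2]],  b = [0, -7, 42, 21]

(-4, -2, -5, -2)

Forward elimination on [A|b]:
R2 <- R2 - (-3/7)*R1:  [     0  -31/7      7  -67/7     -7 ]
R3 <- R3 - (-4/7)*R1:  [     0  -53/7     -2  -59/7     42 ]
R4 <- R4 - (-1/7)*R1:  [     0  -36/7     -1  -20/7     21 ]
R3 <- R3 - (53/31)*R2:  [       0        0  -433/31   246/31  1673/31 ]
R4 <- R4 - (36/31)*R2:  [       0        0  -283/31   256/31   903/31 ]
R4 <- R4 - (283/433)*R3:  [         0          0          0   1330/433  -2660/433 ]
Row echelon form:
[ 7     -8        0        -6  |          0 ]
[ 0  -31/7        7     -67/7  |         -7 ]
[ 0      0  -433/31    246/31  |    1673/31 ]
[ 0      0        0  1330/433  |  -2660/433 ]
Back-substitution:
x_4 = (-2660/433) / (1330/433) = -2
x_3 = (1673/31 - (246/31)*(-2)) / (-433/31) = -5
x_2 = (-7 - (7)*(-5) - (-67/7)*(-2)) / (-31/7) = -2
x_1 = (0 - (-8)*(-2) - (-6)*(-2)) / 7 = -4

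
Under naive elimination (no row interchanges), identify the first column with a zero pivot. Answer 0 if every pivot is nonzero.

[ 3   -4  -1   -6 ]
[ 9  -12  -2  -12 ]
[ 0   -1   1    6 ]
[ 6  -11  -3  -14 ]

first zero-pivot column = 2

Naive forward elimination:
R2 <- R2 - (3)*R1:  [ 0  0  1  6 ]
R4 <- R4 - (2)*R1:  [  0  -3  -1  -2 ]
Matrix at this point:
[ 3  -4  -1  -6 ]
[ 0   0   1   6 ]
[ 0  -1   1   6 ]
[ 0  -3  -1  -2 ]
Pivot entry (2,2) is zero but row 3 has -1 in column 2 -> naive elimination stops; a row interchange (e.g. R2 <-> R3) would be required here.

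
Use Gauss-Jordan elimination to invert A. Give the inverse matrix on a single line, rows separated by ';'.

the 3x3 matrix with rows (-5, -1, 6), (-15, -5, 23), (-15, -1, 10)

Gauss-Jordan on [A | I]:
R1 <- (1/-5)*R1:  [    1   1/5  -6/5  |  -1/5     0     0 ]
R2 <- R2 - (-15)*R1:  [  0  -2   5  |  -3   1   0 ]
R3 <- R3 - (-15)*R1:  [  0   2  -8  |  -3   0   1 ]
R2 <- (1/-2)*R2:  [    0     1  -5/2  |   3/2  -1/2     0 ]
R1 <- R1 - (1/5)*R2:  [     1      0  -7/10  |   -1/2   1/10      0 ]
R3 <- R3 - (2)*R2:  [  0   0  -3  |  -6   1   1 ]
R3 <- (1/-3)*R3:  [    0     0     1  |     2  -1/3  -1/3 ]
R1 <- R1 - (-7/10)*R3:  [     1      0      0  |   9/10  -2/15  -7/30 ]
R2 <- R2 - (-5/2)*R3:  [    0     1     0  |  13/2  -4/3  -5/6 ]
Right block of [I | A^{-1}] is the inverse:
[ 9/10  -2/15  -7/30 ]
[ 13/2   -4/3   -5/6 ]
[    2   -1/3   -1/3 ]

inverse = [9/10 -2/15 -7/30; 13/2 -4/3 -5/6; 2 -1/3 -1/3]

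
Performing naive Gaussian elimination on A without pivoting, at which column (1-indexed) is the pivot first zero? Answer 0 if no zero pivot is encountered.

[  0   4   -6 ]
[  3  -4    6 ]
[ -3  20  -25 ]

first zero-pivot column = 1

Naive forward elimination:
Pivot entry (1,1) is zero but row 2 has 3 in column 1 -> naive elimination stops; a row interchange (e.g. R1 <-> R2) would be required here.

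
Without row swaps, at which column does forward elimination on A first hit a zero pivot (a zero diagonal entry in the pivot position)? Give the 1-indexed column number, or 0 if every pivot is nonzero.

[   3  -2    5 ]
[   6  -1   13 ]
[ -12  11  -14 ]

Naive forward elimination:
R2 <- R2 - (2)*R1:  [ 0  3  3 ]
R3 <- R3 - (-4)*R1:  [ 0  3  6 ]
R3 <- R3 - (1)*R2:  [ 0  0  3 ]
All pivots nonzero; naive elimination completes without hitting a zero pivot.

first zero-pivot column = 0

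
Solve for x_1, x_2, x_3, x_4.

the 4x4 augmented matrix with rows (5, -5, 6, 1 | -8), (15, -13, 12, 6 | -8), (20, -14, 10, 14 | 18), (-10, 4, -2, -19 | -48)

(3, 5, 0, 2)

Forward elimination on [A|b]:
R2 <- R2 - (3)*R1:  [  0   2  -6   3  16 ]
R3 <- R3 - (4)*R1:  [   0    6  -14   10   50 ]
R4 <- R4 - (-2)*R1:  [   0   -6   10  -17  -64 ]
R3 <- R3 - (3)*R2:  [ 0  0  4  1  2 ]
R4 <- R4 - (-3)*R2:  [   0    0   -8   -8  -16 ]
R4 <- R4 - (-2)*R3:  [   0    0    0   -6  -12 ]
Row echelon form:
[ 5  -5   6   1  |   -8 ]
[ 0   2  -6   3  |   16 ]
[ 0   0   4   1  |    2 ]
[ 0   0   0  -6  |  -12 ]
Back-substitution:
x_4 = (-12) / -6 = 2
x_3 = (2 - (1)*(2)) / 4 = 0
x_2 = (16 - (-6)*(0) - (3)*(2)) / 2 = 5
x_1 = (-8 - (-5)*(5) - (6)*(0) - (1)*(2)) / 5 = 3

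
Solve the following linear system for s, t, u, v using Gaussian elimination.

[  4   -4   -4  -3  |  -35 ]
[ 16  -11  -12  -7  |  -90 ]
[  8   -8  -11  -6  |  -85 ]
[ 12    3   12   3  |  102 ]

Forward elimination on [A|b]:
R2 <- R2 - (4)*R1:  [  0   5   4   5  50 ]
R3 <- R3 - (2)*R1:  [   0    0   -3    0  -15 ]
R4 <- R4 - (3)*R1:  [   0   15   24   12  207 ]
R4 <- R4 - (3)*R2:  [  0   0  12  -3  57 ]
R4 <- R4 - (-4)*R3:  [  0   0   0  -3  -3 ]
Row echelon form:
[ 4  -4  -4  -3  |  -35 ]
[ 0   5   4   5  |   50 ]
[ 0   0  -3   0  |  -15 ]
[ 0   0   0  -3  |   -3 ]
Back-substitution:
v = (-3) / -3 = 1
u = (-15) / -3 = 5
t = (50 - (4)*(5) - (5)*(1)) / 5 = 5
s = (-35 - (-4)*(5) - (-4)*(5) - (-3)*(1)) / 4 = 2

(2, 5, 5, 1)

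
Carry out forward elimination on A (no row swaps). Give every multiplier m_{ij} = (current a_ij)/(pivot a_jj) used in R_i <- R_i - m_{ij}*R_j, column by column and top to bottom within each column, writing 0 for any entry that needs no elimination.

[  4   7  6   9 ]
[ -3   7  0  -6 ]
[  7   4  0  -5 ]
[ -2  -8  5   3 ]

multipliers: -3/4, 7/4, -1/2, -33/49, -18/49, -473/366

Forward elimination:
R2 <- R2 - (-3/4)*R1:  [    0  49/4   9/2   3/4 ]
R3 <- R3 - (7/4)*R1:  [     0  -33/4  -21/2  -83/4 ]
R4 <- R4 - (-1/2)*R1:  [    0  -9/2     8  15/2 ]
R3 <- R3 - (-33/49)*R2:  [       0        0  -366/49  -992/49 ]
R4 <- R4 - (-18/49)*R2:  [      0       0  473/49  381/49 ]
R4 <- R4 - (-473/366)*R3:  [         0          0          0  -3365/183 ]
Multipliers (in order of application): m_{21} = -3/4, m_{31} = 7/4, m_{41} = -1/2, m_{32} = -33/49, m_{42} = -18/49, m_{43} = -473/366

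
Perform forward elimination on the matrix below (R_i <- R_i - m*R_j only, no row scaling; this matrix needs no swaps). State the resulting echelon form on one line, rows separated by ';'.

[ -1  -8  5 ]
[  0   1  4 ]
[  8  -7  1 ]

REF = [-1 -8 5; 0 1 4; 0 0 325]

Forward elimination:
R3 <- R3 - (-8)*R1:  [   0  -71   41 ]
R3 <- R3 - (-71)*R2:  [   0    0  325 ]
Row echelon form:
[ -1  -8    5 ]
[  0   1    4 ]
[  0   0  325 ]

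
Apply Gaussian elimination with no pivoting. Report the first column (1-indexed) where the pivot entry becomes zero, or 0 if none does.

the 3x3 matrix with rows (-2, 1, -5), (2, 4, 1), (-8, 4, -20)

Naive forward elimination:
R2 <- R2 - (-1)*R1:  [  0   5  -4 ]
R3 <- R3 - (4)*R1:  [ 0  0  0 ]
Matrix at this point:
[ -2  1  -5 ]
[  0  5  -4 ]
[  0  0   0 ]
Pivot entry (3,3) in the last row is zero and there are no rows below to swap with -> zero pivot in column 3 (A is singular).

first zero-pivot column = 3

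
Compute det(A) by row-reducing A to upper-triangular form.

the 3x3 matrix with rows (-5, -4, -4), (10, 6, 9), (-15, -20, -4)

Forward elimination:
R2 <- R2 - (-2)*R1:  [  0  -2   1 ]
R3 <- R3 - (3)*R1:  [  0  -8   8 ]
R3 <- R3 - (4)*R2:  [ 0  0  4 ]
Upper-triangular form:
[ -5  -4  -4 ]
[  0  -2   1 ]
[  0   0   4 ]
det(A) = (-1)^0 * (-5) * (-2) * (4) = 40  (0 row swaps -> sign +1)

det(A) = 40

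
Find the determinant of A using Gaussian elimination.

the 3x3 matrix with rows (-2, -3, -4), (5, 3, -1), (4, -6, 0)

det(A) = 192

Forward elimination:
R2 <- R2 - (-5/2)*R1:  [    0  -9/2   -11 ]
R3 <- R3 - (-2)*R1:  [   0  -12   -8 ]
R3 <- R3 - (8/3)*R2:  [    0     0  64/3 ]
Upper-triangular form:
[ -2    -3    -4 ]
[  0  -9/2   -11 ]
[  0     0  64/3 ]
det(A) = (-1)^0 * (-2) * (-9/2) * (64/3) = 192  (0 row swaps -> sign +1)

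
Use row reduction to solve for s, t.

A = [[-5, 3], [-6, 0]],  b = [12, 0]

Forward elimination on [A|b]:
R2 <- R2 - (6/5)*R1:  [     0  -18/5  -72/5 ]
Row echelon form:
[ -5      3  |     12 ]
[  0  -18/5  |  -72/5 ]
Back-substitution:
t = (-72/5) / (-18/5) = 4
s = (12 - (3)*(4)) / -5 = 0

(0, 4)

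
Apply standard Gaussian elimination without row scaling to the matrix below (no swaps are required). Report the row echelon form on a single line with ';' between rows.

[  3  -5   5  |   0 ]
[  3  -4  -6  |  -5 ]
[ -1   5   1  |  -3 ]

Forward elimination:
R2 <- R2 - (1)*R1:  [   0    1  -11   -5 ]
R3 <- R3 - (-1/3)*R1:  [    0  10/3   8/3    -3 ]
R3 <- R3 - (10/3)*R2:  [     0      0  118/3   41/3 ]
Row echelon form:
[ 3  -5      5  |     0 ]
[ 0   1    -11  |    -5 ]
[ 0   0  118/3  |  41/3 ]

REF = [3 -5 5 0; 0 1 -11 -5; 0 0 118/3 41/3]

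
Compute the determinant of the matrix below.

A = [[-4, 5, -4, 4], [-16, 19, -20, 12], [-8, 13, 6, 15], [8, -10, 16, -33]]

det(A) = -40

Forward elimination:
R2 <- R2 - (4)*R1:  [  0  -1  -4  -4 ]
R3 <- R3 - (2)*R1:  [  0   3  14   7 ]
R4 <- R4 - (-2)*R1:  [   0    0    8  -25 ]
R3 <- R3 - (-3)*R2:  [  0   0   2  -5 ]
R4 <- R4 - (4)*R3:  [  0   0   0  -5 ]
Upper-triangular form:
[ -4   5  -4   4 ]
[  0  -1  -4  -4 ]
[  0   0   2  -5 ]
[  0   0   0  -5 ]
det(A) = (-1)^0 * (-4) * (-1) * (2) * (-5) = -40  (0 row swaps -> sign +1)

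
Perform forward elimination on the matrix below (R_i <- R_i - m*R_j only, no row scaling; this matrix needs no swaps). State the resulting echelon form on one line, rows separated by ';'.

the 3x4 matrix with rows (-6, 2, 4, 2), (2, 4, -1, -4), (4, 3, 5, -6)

REF = [-6 2 4 2; 0 14/3 1/3 -10/3; 0 0 103/14 -11/7]

Forward elimination:
R2 <- R2 - (-1/3)*R1:  [     0   14/3    1/3  -10/3 ]
R3 <- R3 - (-2/3)*R1:  [     0   13/3   23/3  -14/3 ]
R3 <- R3 - (13/14)*R2:  [      0       0  103/14   -11/7 ]
Row echelon form:
[ -6     2       4      2 ]
[  0  14/3     1/3  -10/3 ]
[  0     0  103/14  -11/7 ]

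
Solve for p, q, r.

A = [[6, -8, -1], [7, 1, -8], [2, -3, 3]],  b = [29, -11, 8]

(-2, -5, -1)

Forward elimination on [A|b]:
R2 <- R2 - (7/6)*R1:  [      0    31/3   -41/6  -269/6 ]
R3 <- R3 - (1/3)*R1:  [    0  -1/3  10/3  -5/3 ]
R3 <- R3 - (-1/31)*R2:  [       0        0   193/62  -193/62 ]
Row echelon form:
[ 6    -8      -1  |       29 ]
[ 0  31/3   -41/6  |   -269/6 ]
[ 0     0  193/62  |  -193/62 ]
Back-substitution:
r = (-193/62) / (193/62) = -1
q = (-269/6 - (-41/6)*(-1)) / (31/3) = -5
p = (29 - (-8)*(-5) - (-1)*(-1)) / 6 = -2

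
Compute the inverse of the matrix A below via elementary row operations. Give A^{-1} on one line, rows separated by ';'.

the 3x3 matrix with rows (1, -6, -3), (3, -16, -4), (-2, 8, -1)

inverse = [8 -5 -4; 11/6 -7/6 -5/6; -4/3 2/3 1/3]

Gauss-Jordan on [A | I]:
R2 <- R2 - (3)*R1:  [  0   2   5  |  -3   1   0 ]
R3 <- R3 - (-2)*R1:  [  0  -4  -7  |   2   0   1 ]
R2 <- (1/2)*R2:  [    0     1   5/2  |  -3/2   1/2     0 ]
R1 <- R1 - (-6)*R2:  [  1   0  12  |  -8   3   0 ]
R3 <- R3 - (-4)*R2:  [  0   0   3  |  -4   2   1 ]
R3 <- (1/3)*R3:  [    0     0     1  |  -4/3   2/3   1/3 ]
R1 <- R1 - (12)*R3:  [  1   0   0  |   8  -5  -4 ]
R2 <- R2 - (5/2)*R3:  [    0     1     0  |  11/6  -7/6  -5/6 ]
Right block of [I | A^{-1}] is the inverse:
[    8    -5    -4 ]
[ 11/6  -7/6  -5/6 ]
[ -4/3   2/3   1/3 ]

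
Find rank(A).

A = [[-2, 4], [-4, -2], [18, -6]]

rank(A) = 2

Row reduction:
R2 <- R2 - (2)*R1:  [   0  -10 ]
R3 <- R3 - (-9)*R1:  [  0  30 ]
R3 <- R3 - (-3)*R2:  [ 0  0 ]
Row echelon form:
[ -2    4 ]
[  0  -10 ]
[  0    0 ]
Nonzero rows / pivot columns: 2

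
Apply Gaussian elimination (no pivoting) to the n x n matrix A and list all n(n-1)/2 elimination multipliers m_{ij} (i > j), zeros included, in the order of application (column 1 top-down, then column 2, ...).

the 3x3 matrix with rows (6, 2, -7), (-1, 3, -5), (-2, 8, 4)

multipliers: -1/6, -1/3, 13/5

Forward elimination:
R2 <- R2 - (-1/6)*R1:  [     0   10/3  -37/6 ]
R3 <- R3 - (-1/3)*R1:  [    0  26/3   5/3 ]
R3 <- R3 - (13/5)*R2:  [      0       0  177/10 ]
Multipliers (in order of application): m_{21} = -1/6, m_{31} = -1/3, m_{32} = 13/5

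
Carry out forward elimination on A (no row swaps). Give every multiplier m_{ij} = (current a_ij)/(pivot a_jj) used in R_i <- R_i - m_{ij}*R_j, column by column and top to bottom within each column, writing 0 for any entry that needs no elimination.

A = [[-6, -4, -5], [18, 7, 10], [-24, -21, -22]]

multipliers: -3, 4, 1

Forward elimination:
R2 <- R2 - (-3)*R1:  [  0  -5  -5 ]
R3 <- R3 - (4)*R1:  [  0  -5  -2 ]
R3 <- R3 - (1)*R2:  [ 0  0  3 ]
Multipliers (in order of application): m_{21} = -3, m_{31} = 4, m_{32} = 1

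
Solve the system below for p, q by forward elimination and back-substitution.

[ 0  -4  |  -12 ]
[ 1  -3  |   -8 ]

(1, 3)

Forward elimination on [A|b]:
R1 <-> R2   (pivot in column 1 was zero)
[ 1  -3   -8 ]
[ 0  -4  -12 ]
Row echelon form:
[ 1  -3  |   -8 ]
[ 0  -4  |  -12 ]
Back-substitution:
q = (-12) / -4 = 3
p = (-8 - (-3)*(3)) / 1 = 1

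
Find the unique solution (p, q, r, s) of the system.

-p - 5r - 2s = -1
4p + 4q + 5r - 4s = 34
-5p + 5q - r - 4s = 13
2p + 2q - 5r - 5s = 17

Forward elimination on [A|b]:
R2 <- R2 - (-4)*R1:  [   0    4  -15  -12   30 ]
R3 <- R3 - (5)*R1:  [  0   5  24   6  18 ]
R4 <- R4 - (-2)*R1:  [   0    2  -15   -9   15 ]
R3 <- R3 - (5/4)*R2:  [     0      0  171/4     21  -39/2 ]
R4 <- R4 - (1/2)*R2:  [     0      0  -15/2     -3      0 ]
R4 <- R4 - (-10/57)*R3:  [      0       0       0   13/19  -65/19 ]
Row echelon form:
[ -1  0     -5     -2  |      -1 ]
[  0  4    -15    -12  |      30 ]
[  0  0  171/4     21  |   -39/2 ]
[  0  0      0  13/19  |  -65/19 ]
Back-substitution:
s = (-65/19) / (13/19) = -5
r = (-39/2 - (21)*(-5)) / (171/4) = 2
q = (30 - (-15)*(2) - (-12)*(-5)) / 4 = 0
p = (-1 - (-5)*(2) - (-2)*(-5)) / -1 = 1

(1, 0, 2, -5)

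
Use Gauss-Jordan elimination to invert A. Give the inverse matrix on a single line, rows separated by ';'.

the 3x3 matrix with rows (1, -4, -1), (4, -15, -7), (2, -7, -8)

Gauss-Jordan on [A | I]:
R2 <- R2 - (4)*R1:  [  0   1  -3  |  -4   1   0 ]
R3 <- R3 - (2)*R1:  [  0   1  -6  |  -2   0   1 ]
R1 <- R1 - (-4)*R2:  [   1    0  -13  |  -15    4    0 ]
R3 <- R3 - (1)*R2:  [  0   0  -3  |   2  -1   1 ]
R3 <- (1/-3)*R3:  [    0     0     1  |  -2/3   1/3  -1/3 ]
R1 <- R1 - (-13)*R3:  [     1      0      0  |  -71/3   25/3  -13/3 ]
R2 <- R2 - (-3)*R3:  [  0   1   0  |  -6   2  -1 ]
Right block of [I | A^{-1}] is the inverse:
[ -71/3  25/3  -13/3 ]
[    -6     2     -1 ]
[  -2/3   1/3   -1/3 ]

inverse = [-71/3 25/3 -13/3; -6 2 -1; -2/3 1/3 -1/3]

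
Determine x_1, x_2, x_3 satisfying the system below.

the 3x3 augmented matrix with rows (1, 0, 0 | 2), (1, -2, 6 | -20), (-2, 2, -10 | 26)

(2, 5, -2)

Forward elimination on [A|b]:
R2 <- R2 - (1)*R1:  [   0   -2    6  -22 ]
R3 <- R3 - (-2)*R1:  [   0    2  -10   30 ]
R3 <- R3 - (-1)*R2:  [  0   0  -4   8 ]
Row echelon form:
[ 1   0   0  |    2 ]
[ 0  -2   6  |  -22 ]
[ 0   0  -4  |    8 ]
Back-substitution:
x_3 = (8) / -4 = -2
x_2 = (-22 - (6)*(-2)) / -2 = 5
x_1 = (2) / 1 = 2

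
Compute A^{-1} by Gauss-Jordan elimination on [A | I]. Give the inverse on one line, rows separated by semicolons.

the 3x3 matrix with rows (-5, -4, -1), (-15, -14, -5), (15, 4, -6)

inverse = [-52/5 14/5 -3/5; 33/2 -9/2 1; -15 4 -1]

Gauss-Jordan on [A | I]:
R1 <- (1/-5)*R1:  [    1   4/5   1/5  |  -1/5     0     0 ]
R2 <- R2 - (-15)*R1:  [  0  -2  -2  |  -3   1   0 ]
R3 <- R3 - (15)*R1:  [  0  -8  -9  |   3   0   1 ]
R2 <- (1/-2)*R2:  [    0     1     1  |   3/2  -1/2     0 ]
R1 <- R1 - (4/5)*R2:  [    1     0  -3/5  |  -7/5   2/5     0 ]
R3 <- R3 - (-8)*R2:  [  0   0  -1  |  15  -4   1 ]
R3 <- (1/-1)*R3:  [   0    0    1  |  -15    4   -1 ]
R1 <- R1 - (-3/5)*R3:  [     1      0      0  |  -52/5   14/5   -3/5 ]
R2 <- R2 - (1)*R3:  [    0     1     0  |  33/2  -9/2     1 ]
Right block of [I | A^{-1}] is the inverse:
[ -52/5  14/5  -3/5 ]
[  33/2  -9/2     1 ]
[   -15     4    -1 ]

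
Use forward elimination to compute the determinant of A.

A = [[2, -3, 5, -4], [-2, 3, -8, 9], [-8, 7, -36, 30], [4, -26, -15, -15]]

det(A) = -60

Forward elimination:
R2 <- R2 - (-1)*R1:  [  0   0  -3   5 ]
R3 <- R3 - (-4)*R1:  [   0   -5  -16   14 ]
R4 <- R4 - (2)*R1:  [   0  -20  -25   -7 ]
R2 <-> R3   (pivot in column 2 was zero)
[ 2   -3    5  -4 ]
[ 0   -5  -16  14 ]
[ 0    0   -3   5 ]
[ 0  -20  -25  -7 ]
R4 <- R4 - (4)*R2:  [   0    0   39  -63 ]
R4 <- R4 - (-13)*R3:  [ 0  0  0  2 ]
Upper-triangular form:
[ 2  -3    5  -4 ]
[ 0  -5  -16  14 ]
[ 0   0   -3   5 ]
[ 0   0    0   2 ]
det(A) = (-1)^1 * (2) * (-5) * (-3) * (2) = -60  (1 row swap -> sign -1)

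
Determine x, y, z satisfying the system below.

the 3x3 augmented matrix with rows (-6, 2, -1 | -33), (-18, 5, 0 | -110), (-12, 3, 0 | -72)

(5, -4, -5)

Forward elimination on [A|b]:
R2 <- R2 - (3)*R1:  [   0   -1    3  -11 ]
R3 <- R3 - (2)*R1:  [  0  -1   2  -6 ]
R3 <- R3 - (1)*R2:  [  0   0  -1   5 ]
Row echelon form:
[ -6   2  -1  |  -33 ]
[  0  -1   3  |  -11 ]
[  0   0  -1  |    5 ]
Back-substitution:
z = (5) / -1 = -5
y = (-11 - (3)*(-5)) / -1 = -4
x = (-33 - (2)*(-4) - (-1)*(-5)) / -6 = 5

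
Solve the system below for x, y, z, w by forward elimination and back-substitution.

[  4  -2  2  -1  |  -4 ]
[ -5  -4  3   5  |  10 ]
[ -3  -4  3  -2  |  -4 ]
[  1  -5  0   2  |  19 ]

Forward elimination on [A|b]:
R2 <- R2 - (-5/4)*R1:  [     0  -13/2   11/2   15/4      5 ]
R3 <- R3 - (-3/4)*R1:  [     0  -11/2    9/2  -11/4     -7 ]
R4 <- R4 - (1/4)*R1:  [    0  -9/2  -1/2   9/4    20 ]
R3 <- R3 - (11/13)*R2:  [       0        0    -2/13   -77/13  -146/13 ]
R4 <- R4 - (9/13)*R2:  [      0       0  -56/13   -9/26  215/13 ]
R4 <- R4 - (28)*R3:  [     0      0      0  331/2    331 ]
Row echelon form:
[ 4     -2      2      -1  |       -4 ]
[ 0  -13/2   11/2    15/4  |        5 ]
[ 0      0  -2/13  -77/13  |  -146/13 ]
[ 0      0      0   331/2  |      331 ]
Back-substitution:
w = (331) / (331/2) = 2
z = (-146/13 - (-77/13)*(2)) / (-2/13) = -4
y = (5 - (11/2)*(-4) - (15/4)*(2)) / (-13/2) = -3
x = (-4 - (-2)*(-3) - (2)*(-4) - (-1)*(2)) / 4 = 0

(0, -3, -4, 2)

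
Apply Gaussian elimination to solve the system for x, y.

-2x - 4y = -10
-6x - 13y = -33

Forward elimination on [A|b]:
R2 <- R2 - (3)*R1:  [  0  -1  -3 ]
Row echelon form:
[ -2  -4  |  -10 ]
[  0  -1  |   -3 ]
Back-substitution:
y = (-3) / -1 = 3
x = (-10 - (-4)*(3)) / -2 = -1

(-1, 3)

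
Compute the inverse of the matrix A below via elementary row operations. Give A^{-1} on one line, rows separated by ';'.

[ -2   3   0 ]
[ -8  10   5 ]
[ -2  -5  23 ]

inverse = [85/4 -23/4 5/4; 29/2 -23/6 5/6; 5 -4/3 1/3]

Gauss-Jordan on [A | I]:
R1 <- (1/-2)*R1:  [    1  -3/2     0  |  -1/2     0     0 ]
R2 <- R2 - (-8)*R1:  [  0  -2   5  |  -4   1   0 ]
R3 <- R3 - (-2)*R1:  [  0  -8  23  |  -1   0   1 ]
R2 <- (1/-2)*R2:  [    0     1  -5/2  |     2  -1/2     0 ]
R1 <- R1 - (-3/2)*R2:  [     1      0  -15/4  |    5/2   -3/4      0 ]
R3 <- R3 - (-8)*R2:  [  0   0   3  |  15  -4   1 ]
R3 <- (1/3)*R3:  [    0     0     1  |     5  -4/3   1/3 ]
R1 <- R1 - (-15/4)*R3:  [     1      0      0  |   85/4  -23/4    5/4 ]
R2 <- R2 - (-5/2)*R3:  [     0      1      0  |   29/2  -23/6    5/6 ]
Right block of [I | A^{-1}] is the inverse:
[ 85/4  -23/4  5/4 ]
[ 29/2  -23/6  5/6 ]
[    5   -4/3  1/3 ]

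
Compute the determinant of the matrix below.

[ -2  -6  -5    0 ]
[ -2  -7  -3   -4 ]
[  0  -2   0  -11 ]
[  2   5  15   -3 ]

det(A) = 40

Forward elimination:
R2 <- R2 - (1)*R1:  [  0  -1   2  -4 ]
R4 <- R4 - (-1)*R1:  [  0  -1  10  -3 ]
R3 <- R3 - (2)*R2:  [  0   0  -4  -3 ]
R4 <- R4 - (1)*R2:  [ 0  0  8  1 ]
R4 <- R4 - (-2)*R3:  [  0   0   0  -5 ]
Upper-triangular form:
[ -2  -6  -5   0 ]
[  0  -1   2  -4 ]
[  0   0  -4  -3 ]
[  0   0   0  -5 ]
det(A) = (-1)^0 * (-2) * (-1) * (-4) * (-5) = 40  (0 row swaps -> sign +1)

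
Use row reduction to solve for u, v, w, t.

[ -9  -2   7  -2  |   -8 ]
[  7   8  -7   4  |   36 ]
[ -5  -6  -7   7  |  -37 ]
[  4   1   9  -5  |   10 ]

Forward elimination on [A|b]:
R2 <- R2 - (-7/9)*R1:  [     0   58/9  -14/9   22/9  268/9 ]
R3 <- R3 - (5/9)*R1:  [      0   -44/9   -98/9    73/9  -293/9 ]
R4 <- R4 - (-4/9)*R1:  [     0    1/9  109/9  -53/9   58/9 ]
R3 <- R3 - (-22/29)*R2:  [       0        0  -350/29   289/29  -289/29 ]
R4 <- R4 - (1/58)*R2:  [       0        0   352/29  -172/29   172/29 ]
R4 <- R4 - (-176/175)*R3:  [        0         0         0   716/175  -716/175 ]
Row echelon form:
[ -9    -2        7       -2  |        -8 ]
[  0  58/9    -14/9     22/9  |     268/9 ]
[  0     0  -350/29   289/29  |   -289/29 ]
[  0     0        0  716/175  |  -716/175 ]
Back-substitution:
t = (-716/175) / (716/175) = -1
w = (-289/29 - (289/29)*(-1)) / (-350/29) = 0
v = (268/9 - (-14/9)*(0) - (22/9)*(-1)) / (58/9) = 5
u = (-8 - (-2)*(5) - (7)*(0) - (-2)*(-1)) / -9 = 0

(0, 5, 0, -1)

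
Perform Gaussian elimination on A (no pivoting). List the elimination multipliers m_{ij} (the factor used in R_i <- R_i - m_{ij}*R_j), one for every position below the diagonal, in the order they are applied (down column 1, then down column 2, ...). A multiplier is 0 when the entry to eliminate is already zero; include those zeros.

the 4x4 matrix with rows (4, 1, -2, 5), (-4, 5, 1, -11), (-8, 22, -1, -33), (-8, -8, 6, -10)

multipliers: -1, -2, -2, 4, -1, -1

Forward elimination:
R2 <- R2 - (-1)*R1:  [  0   6  -1  -6 ]
R3 <- R3 - (-2)*R1:  [   0   24   -5  -23 ]
R4 <- R4 - (-2)*R1:  [  0  -6   2   0 ]
R3 <- R3 - (4)*R2:  [  0   0  -1   1 ]
R4 <- R4 - (-1)*R2:  [  0   0   1  -6 ]
R4 <- R4 - (-1)*R3:  [  0   0   0  -5 ]
Multipliers (in order of application): m_{21} = -1, m_{31} = -2, m_{41} = -2, m_{32} = 4, m_{42} = -1, m_{43} = -1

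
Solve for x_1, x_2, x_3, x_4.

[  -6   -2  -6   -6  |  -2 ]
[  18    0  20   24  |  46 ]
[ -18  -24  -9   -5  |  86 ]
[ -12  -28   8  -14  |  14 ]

Forward elimination on [A|b]:
R2 <- R2 - (-3)*R1:  [  0  -6   2   6  40 ]
R3 <- R3 - (3)*R1:  [   0  -18    9   13   92 ]
R4 <- R4 - (2)*R1:  [   0  -24   20   -2   18 ]
R3 <- R3 - (3)*R2:  [   0    0    3   -5  -28 ]
R4 <- R4 - (4)*R2:  [    0     0    12   -26  -142 ]
R4 <- R4 - (4)*R3:  [   0    0    0   -6  -30 ]
Row echelon form:
[ -6  -2  -6  -6  |   -2 ]
[  0  -6   2   6  |   40 ]
[  0   0   3  -5  |  -28 ]
[  0   0   0  -6  |  -30 ]
Back-substitution:
x_4 = (-30) / -6 = 5
x_3 = (-28 - (-5)*(5)) / 3 = -1
x_2 = (40 - (2)*(-1) - (6)*(5)) / -6 = -2
x_1 = (-2 - (-2)*(-2) - (-6)*(-1) - (-6)*(5)) / -6 = -3

(-3, -2, -1, 5)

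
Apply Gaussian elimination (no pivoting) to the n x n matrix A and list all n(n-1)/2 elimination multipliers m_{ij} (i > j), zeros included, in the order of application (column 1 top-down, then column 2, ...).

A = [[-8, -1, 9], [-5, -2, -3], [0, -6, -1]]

Forward elimination:
R2 <- R2 - (5/8)*R1:  [     0  -11/8  -69/8 ]
R3: entry in column 1 is already 0 -> m_{31} = 0 (no row operation needed)
R3 <- R3 - (48/11)*R2:  [      0       0  403/11 ]
Multipliers (in order of application): m_{21} = 5/8, m_{31} = 0, m_{32} = 48/11

multipliers: 5/8, 0, 48/11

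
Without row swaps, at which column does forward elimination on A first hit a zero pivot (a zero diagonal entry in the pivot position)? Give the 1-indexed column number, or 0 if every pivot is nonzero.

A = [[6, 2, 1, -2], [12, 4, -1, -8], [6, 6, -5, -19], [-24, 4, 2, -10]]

first zero-pivot column = 2

Naive forward elimination:
R2 <- R2 - (2)*R1:  [  0   0  -3  -4 ]
R3 <- R3 - (1)*R1:  [   0    4   -6  -17 ]
R4 <- R4 - (-4)*R1:  [   0   12    6  -18 ]
Matrix at this point:
[ 6   2   1   -2 ]
[ 0   0  -3   -4 ]
[ 0   4  -6  -17 ]
[ 0  12   6  -18 ]
Pivot entry (2,2) is zero but row 3 has 4 in column 2 -> naive elimination stops; a row interchange (e.g. R2 <-> R3) would be required here.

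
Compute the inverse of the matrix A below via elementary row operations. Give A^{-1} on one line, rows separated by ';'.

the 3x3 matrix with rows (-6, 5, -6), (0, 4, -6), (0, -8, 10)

inverse = [-1/6 -1/24 -1/8; 0 -5/4 -3/4; 0 -1 -1/2]

Gauss-Jordan on [A | I]:
R1 <- (1/-6)*R1:  [    1  -5/6     1  |  -1/6     0     0 ]
R2 <- (1/4)*R2:  [    0     1  -3/2  |     0   1/4     0 ]
R1 <- R1 - (-5/6)*R2:  [    1     0  -1/4  |  -1/6  5/24     0 ]
R3 <- R3 - (-8)*R2:  [  0   0  -2  |   0   2   1 ]
R3 <- (1/-2)*R3:  [    0     0     1  |     0    -1  -1/2 ]
R1 <- R1 - (-1/4)*R3:  [     1      0      0  |   -1/6  -1/24   -1/8 ]
R2 <- R2 - (-3/2)*R3:  [    0     1     0  |     0  -5/4  -3/4 ]
Right block of [I | A^{-1}] is the inverse:
[ -1/6  -1/24  -1/8 ]
[    0   -5/4  -3/4 ]
[    0     -1  -1/2 ]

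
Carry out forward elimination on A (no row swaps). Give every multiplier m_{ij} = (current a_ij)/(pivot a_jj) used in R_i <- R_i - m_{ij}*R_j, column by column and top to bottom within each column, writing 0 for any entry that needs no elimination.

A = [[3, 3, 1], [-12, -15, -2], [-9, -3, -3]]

multipliers: -4, -3, -2

Forward elimination:
R2 <- R2 - (-4)*R1:  [  0  -3   2 ]
R3 <- R3 - (-3)*R1:  [ 0  6  0 ]
R3 <- R3 - (-2)*R2:  [ 0  0  4 ]
Multipliers (in order of application): m_{21} = -4, m_{31} = -3, m_{32} = -2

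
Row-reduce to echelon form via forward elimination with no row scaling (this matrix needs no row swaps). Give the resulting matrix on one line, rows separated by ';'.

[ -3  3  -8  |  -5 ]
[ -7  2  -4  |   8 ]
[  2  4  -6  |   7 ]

REF = [-3 3 -8 -5; 0 -5 44/3 59/3; 0 0 94/15 409/15]

Forward elimination:
R2 <- R2 - (7/3)*R1:  [    0    -5  44/3  59/3 ]
R3 <- R3 - (-2/3)*R1:  [     0      6  -34/3   11/3 ]
R3 <- R3 - (-6/5)*R2:  [      0       0   94/15  409/15 ]
Row echelon form:
[ -3   3     -8  |      -5 ]
[  0  -5   44/3  |    59/3 ]
[  0   0  94/15  |  409/15 ]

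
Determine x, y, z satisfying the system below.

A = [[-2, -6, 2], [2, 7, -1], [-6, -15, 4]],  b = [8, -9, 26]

Forward elimination on [A|b]:
R2 <- R2 - (-1)*R1:  [  0   1   1  -1 ]
R3 <- R3 - (3)*R1:  [  0   3  -2   2 ]
R3 <- R3 - (3)*R2:  [  0   0  -5   5 ]
Row echelon form:
[ -2  -6   2  |   8 ]
[  0   1   1  |  -1 ]
[  0   0  -5  |   5 ]
Back-substitution:
z = (5) / -5 = -1
y = (-1 - (1)*(-1)) / 1 = 0
x = (8 - (-6)*(0) - (2)*(-1)) / -2 = -5

(-5, 0, -1)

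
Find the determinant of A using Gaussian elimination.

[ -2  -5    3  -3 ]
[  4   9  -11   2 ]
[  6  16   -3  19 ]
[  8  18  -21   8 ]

Forward elimination:
R2 <- R2 - (-2)*R1:  [  0  -1  -5  -4 ]
R3 <- R3 - (-3)*R1:  [  0   1   6  10 ]
R4 <- R4 - (-4)*R1:  [  0  -2  -9  -4 ]
R3 <- R3 - (-1)*R2:  [ 0  0  1  6 ]
R4 <- R4 - (2)*R2:  [ 0  0  1  4 ]
R4 <- R4 - (1)*R3:  [  0   0   0  -2 ]
Upper-triangular form:
[ -2  -5   3  -3 ]
[  0  -1  -5  -4 ]
[  0   0   1   6 ]
[  0   0   0  -2 ]
det(A) = (-1)^0 * (-2) * (-1) * (1) * (-2) = -4  (0 row swaps -> sign +1)

det(A) = -4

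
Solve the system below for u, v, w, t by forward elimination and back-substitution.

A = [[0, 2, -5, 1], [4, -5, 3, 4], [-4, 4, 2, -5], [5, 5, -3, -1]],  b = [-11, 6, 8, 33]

(5, 3, 3, -2)

Forward elimination on [A|b]:
R1 <-> R2   (pivot in column 1 was zero)
[  4  -5   3   4    6 ]
[  0   2  -5   1  -11 ]
[ -4   4   2  -5    8 ]
[  5   5  -3  -1   33 ]
R3 <- R3 - (-1)*R1:  [  0  -1   5  -1  14 ]
R4 <- R4 - (5/4)*R1:  [     0   45/4  -27/4     -6   51/2 ]
R3 <- R3 - (-1/2)*R2:  [    0     0   5/2  -1/2  17/2 ]
R4 <- R4 - (45/8)*R2:  [     0      0  171/8  -93/8  699/8 ]
R4 <- R4 - (171/20)*R3:  [       0        0        0  -147/20   147/10 ]
Row echelon form:
[ 4  -5    3        4  |       6 ]
[ 0   2   -5        1  |     -11 ]
[ 0   0  5/2     -1/2  |    17/2 ]
[ 0   0    0  -147/20  |  147/10 ]
Back-substitution:
t = (147/10) / (-147/20) = -2
w = (17/2 - (-1/2)*(-2)) / (5/2) = 3
v = (-11 - (-5)*(3) - (1)*(-2)) / 2 = 3
u = (6 - (-5)*(3) - (3)*(3) - (4)*(-2)) / 4 = 5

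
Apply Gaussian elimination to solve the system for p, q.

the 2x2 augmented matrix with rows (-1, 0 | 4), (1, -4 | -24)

(-4, 5)

Forward elimination on [A|b]:
R2 <- R2 - (-1)*R1:  [   0   -4  -20 ]
Row echelon form:
[ -1   0  |    4 ]
[  0  -4  |  -20 ]
Back-substitution:
q = (-20) / -4 = 5
p = (4) / -1 = -4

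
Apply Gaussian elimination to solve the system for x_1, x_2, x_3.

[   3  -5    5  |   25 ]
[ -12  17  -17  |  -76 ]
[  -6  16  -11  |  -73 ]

Forward elimination on [A|b]:
R2 <- R2 - (-4)*R1:  [  0  -3   3  24 ]
R3 <- R3 - (-2)*R1:  [   0    6   -1  -23 ]
R3 <- R3 - (-2)*R2:  [  0   0   5  25 ]
Row echelon form:
[ 3  -5  5  |  25 ]
[ 0  -3  3  |  24 ]
[ 0   0  5  |  25 ]
Back-substitution:
x_3 = (25) / 5 = 5
x_2 = (24 - (3)*(5)) / -3 = -3
x_1 = (25 - (-5)*(-3) - (5)*(5)) / 3 = -5

(-5, -3, 5)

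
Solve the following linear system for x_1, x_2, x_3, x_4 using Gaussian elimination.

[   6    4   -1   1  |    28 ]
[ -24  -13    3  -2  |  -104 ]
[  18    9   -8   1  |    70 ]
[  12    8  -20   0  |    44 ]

Forward elimination on [A|b]:
R2 <- R2 - (-4)*R1:  [  0   3  -1   2   8 ]
R3 <- R3 - (3)*R1:  [   0   -3   -5   -2  -14 ]
R4 <- R4 - (2)*R1:  [   0    0  -18   -2  -12 ]
R3 <- R3 - (-1)*R2:  [  0   0  -6   0  -6 ]
R4 <- R4 - (3)*R3:  [  0   0   0  -2   6 ]
Row echelon form:
[ 6  4  -1   1  |  28 ]
[ 0  3  -1   2  |   8 ]
[ 0  0  -6   0  |  -6 ]
[ 0  0   0  -2  |   6 ]
Back-substitution:
x_4 = (6) / -2 = -3
x_3 = (-6) / -6 = 1
x_2 = (8 - (-1)*(1) - (2)*(-3)) / 3 = 5
x_1 = (28 - (4)*(5) - (-1)*(1) - (1)*(-3)) / 6 = 2

(2, 5, 1, -3)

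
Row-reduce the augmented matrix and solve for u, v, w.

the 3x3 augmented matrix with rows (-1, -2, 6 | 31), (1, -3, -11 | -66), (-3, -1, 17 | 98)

(-5, 2, 5)

Forward elimination on [A|b]:
R2 <- R2 - (-1)*R1:  [   0   -5   -5  -35 ]
R3 <- R3 - (3)*R1:  [  0   5  -1   5 ]
R3 <- R3 - (-1)*R2:  [   0    0   -6  -30 ]
Row echelon form:
[ -1  -2   6  |   31 ]
[  0  -5  -5  |  -35 ]
[  0   0  -6  |  -30 ]
Back-substitution:
w = (-30) / -6 = 5
v = (-35 - (-5)*(5)) / -5 = 2
u = (31 - (-2)*(2) - (6)*(5)) / -1 = -5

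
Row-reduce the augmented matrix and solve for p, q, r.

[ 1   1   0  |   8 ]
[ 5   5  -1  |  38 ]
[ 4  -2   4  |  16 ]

(4, 4, 2)

Forward elimination on [A|b]:
R2 <- R2 - (5)*R1:  [  0   0  -1  -2 ]
R3 <- R3 - (4)*R1:  [   0   -6    4  -16 ]
R2 <-> R3   (pivot in column 2 was zero)
[ 1   1   0    8 ]
[ 0  -6   4  -16 ]
[ 0   0  -1   -2 ]
Row echelon form:
[ 1   1   0  |    8 ]
[ 0  -6   4  |  -16 ]
[ 0   0  -1  |   -2 ]
Back-substitution:
r = (-2) / -1 = 2
q = (-16 - (4)*(2)) / -6 = 4
p = (8 - (1)*(4)) / 1 = 4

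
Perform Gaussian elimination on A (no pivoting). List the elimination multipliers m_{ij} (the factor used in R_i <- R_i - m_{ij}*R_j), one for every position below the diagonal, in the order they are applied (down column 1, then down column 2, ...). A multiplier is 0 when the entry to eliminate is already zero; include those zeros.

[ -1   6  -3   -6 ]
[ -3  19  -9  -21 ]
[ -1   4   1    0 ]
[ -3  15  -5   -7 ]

multipliers: 3, 1, 3, -2, -3, 1

Forward elimination:
R2 <- R2 - (3)*R1:  [  0   1   0  -3 ]
R3 <- R3 - (1)*R1:  [  0  -2   4   6 ]
R4 <- R4 - (3)*R1:  [  0  -3   4  11 ]
R3 <- R3 - (-2)*R2:  [ 0  0  4  0 ]
R4 <- R4 - (-3)*R2:  [ 0  0  4  2 ]
R4 <- R4 - (1)*R3:  [ 0  0  0  2 ]
Multipliers (in order of application): m_{21} = 3, m_{31} = 1, m_{41} = 3, m_{32} = -2, m_{42} = -3, m_{43} = 1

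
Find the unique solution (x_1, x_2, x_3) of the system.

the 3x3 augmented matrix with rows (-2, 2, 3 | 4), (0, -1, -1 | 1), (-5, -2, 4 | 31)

Forward elimination on [A|b]:
R3 <- R3 - (5/2)*R1:  [    0    -7  -7/2    21 ]
R3 <- R3 - (7)*R2:  [   0    0  7/2   14 ]
Row echelon form:
[ -2   2    3  |   4 ]
[  0  -1   -1  |   1 ]
[  0   0  7/2  |  14 ]
Back-substitution:
x_3 = (14) / (7/2) = 4
x_2 = (1 - (-1)*(4)) / -1 = -5
x_1 = (4 - (2)*(-5) - (3)*(4)) / -2 = -1

(-1, -5, 4)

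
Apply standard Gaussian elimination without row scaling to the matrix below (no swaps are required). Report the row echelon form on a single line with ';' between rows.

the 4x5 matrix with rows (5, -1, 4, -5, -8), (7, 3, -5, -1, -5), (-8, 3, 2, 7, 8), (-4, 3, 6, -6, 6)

Forward elimination:
R2 <- R2 - (7/5)*R1:  [     0   22/5  -53/5      6   31/5 ]
R3 <- R3 - (-8/5)*R1:  [     0    7/5   42/5     -1  -24/5 ]
R4 <- R4 - (-4/5)*R1:  [    0  11/5  46/5   -10  -2/5 ]
R3 <- R3 - (7/22)*R2:  [       0        0   259/22   -32/11  -149/22 ]
R4 <- R4 - (1/2)*R2:  [    0     0  29/2   -13  -7/2 ]
R4 <- R4 - (319/259)*R3:  [         0          0          0  -2439/259   1254/259 ]
Row echelon form:
[ 5    -1       4         -5        -8 ]
[ 0  22/5   -53/5          6      31/5 ]
[ 0     0  259/22     -32/11   -149/22 ]
[ 0     0       0  -2439/259  1254/259 ]

REF = [5 -1 4 -5 -8; 0 22/5 -53/5 6 31/5; 0 0 259/22 -32/11 -149/22; 0 0 0 -2439/259 1254/259]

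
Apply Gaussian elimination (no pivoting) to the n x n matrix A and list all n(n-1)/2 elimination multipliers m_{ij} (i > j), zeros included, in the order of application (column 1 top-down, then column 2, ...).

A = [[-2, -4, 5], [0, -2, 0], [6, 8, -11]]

Forward elimination:
R2: entry in column 1 is already 0 -> m_{21} = 0 (no row operation needed)
R3 <- R3 - (-3)*R1:  [  0  -4   4 ]
R3 <- R3 - (2)*R2:  [ 0  0  4 ]
Multipliers (in order of application): m_{21} = 0, m_{31} = -3, m_{32} = 2

multipliers: 0, -3, 2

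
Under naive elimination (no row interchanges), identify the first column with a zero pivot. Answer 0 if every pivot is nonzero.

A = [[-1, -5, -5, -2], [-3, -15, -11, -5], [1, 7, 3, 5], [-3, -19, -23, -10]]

first zero-pivot column = 2

Naive forward elimination:
R2 <- R2 - (3)*R1:  [ 0  0  4  1 ]
R3 <- R3 - (-1)*R1:  [  0   2  -2   3 ]
R4 <- R4 - (3)*R1:  [  0  -4  -8  -4 ]
Matrix at this point:
[ -1  -5  -5  -2 ]
[  0   0   4   1 ]
[  0   2  -2   3 ]
[  0  -4  -8  -4 ]
Pivot entry (2,2) is zero but row 3 has 2 in column 2 -> naive elimination stops; a row interchange (e.g. R2 <-> R3) would be required here.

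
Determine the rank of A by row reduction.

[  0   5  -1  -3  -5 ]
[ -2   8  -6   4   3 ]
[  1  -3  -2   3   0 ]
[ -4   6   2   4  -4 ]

rank(A) = 4

Row reduction:
R1 <-> R2   (pivot in column 1 was zero)
[ -2   8  -6   4   3 ]
[  0   5  -1  -3  -5 ]
[  1  -3  -2   3   0 ]
[ -4   6   2   4  -4 ]
R3 <- R3 - (-1/2)*R1:  [   0    1   -5    5  3/2 ]
R4 <- R4 - (2)*R1:  [   0  -10   14   -4  -10 ]
R3 <- R3 - (1/5)*R2:  [     0      0  -24/5   28/5    5/2 ]
R4 <- R4 - (-2)*R2:  [   0    0   12  -10  -20 ]
R4 <- R4 - (-5/2)*R3:  [     0      0      0      4  -55/4 ]
Row echelon form:
[ -2  8     -6     4      3 ]
[  0  5     -1    -3     -5 ]
[  0  0  -24/5  28/5    5/2 ]
[  0  0      0     4  -55/4 ]
Nonzero rows / pivot columns: 4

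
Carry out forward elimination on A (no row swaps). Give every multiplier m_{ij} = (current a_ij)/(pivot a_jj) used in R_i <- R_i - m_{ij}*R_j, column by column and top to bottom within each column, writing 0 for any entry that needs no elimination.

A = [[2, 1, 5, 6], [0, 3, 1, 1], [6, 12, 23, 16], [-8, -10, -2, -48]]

Forward elimination:
R2: entry in column 1 is already 0 -> m_{21} = 0 (no row operation needed)
R3 <- R3 - (3)*R1:  [  0   9   8  -2 ]
R4 <- R4 - (-4)*R1:  [   0   -6   18  -24 ]
R3 <- R3 - (3)*R2:  [  0   0   5  -5 ]
R4 <- R4 - (-2)*R2:  [   0    0   20  -22 ]
R4 <- R4 - (4)*R3:  [  0   0   0  -2 ]
Multipliers (in order of application): m_{21} = 0, m_{31} = 3, m_{41} = -4, m_{32} = 3, m_{42} = -2, m_{43} = 4

multipliers: 0, 3, -4, 3, -2, 4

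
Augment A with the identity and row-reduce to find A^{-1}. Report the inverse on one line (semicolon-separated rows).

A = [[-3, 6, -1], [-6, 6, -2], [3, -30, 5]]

Gauss-Jordan on [A | I]:
R1 <- (1/-3)*R1:  [    1    -2   1/3  |  -1/3     0     0 ]
R2 <- R2 - (-6)*R1:  [  0  -6   0  |  -2   1   0 ]
R3 <- R3 - (3)*R1:  [   0  -24    4  |    1    0    1 ]
R2 <- (1/-6)*R2:  [    0     1     0  |   1/3  -1/6     0 ]
R1 <- R1 - (-2)*R2:  [    1     0   1/3  |   1/3  -1/3     0 ]
R3 <- R3 - (-24)*R2:  [  0   0   4  |   9  -4   1 ]
R3 <- (1/4)*R3:  [   0    0    1  |  9/4   -1  1/4 ]
R1 <- R1 - (1/3)*R3:  [     1      0      0  |  -5/12      0  -1/12 ]
Right block of [I | A^{-1}] is the inverse:
[ -5/12     0  -1/12 ]
[   1/3  -1/6      0 ]
[   9/4    -1    1/4 ]

inverse = [-5/12 0 -1/12; 1/3 -1/6 0; 9/4 -1 1/4]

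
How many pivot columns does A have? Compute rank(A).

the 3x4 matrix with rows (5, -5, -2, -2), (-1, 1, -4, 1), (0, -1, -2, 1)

Row reduction:
R2 <- R2 - (-1/5)*R1:  [     0      0  -22/5    3/5 ]
R2 <-> R3   (pivot in column 2 was zero)
[ 5  -5     -2   -2 ]
[ 0  -1     -2    1 ]
[ 0   0  -22/5  3/5 ]
Row echelon form:
[ 5  -5     -2   -2 ]
[ 0  -1     -2    1 ]
[ 0   0  -22/5  3/5 ]
Nonzero rows / pivot columns: 3

rank(A) = 3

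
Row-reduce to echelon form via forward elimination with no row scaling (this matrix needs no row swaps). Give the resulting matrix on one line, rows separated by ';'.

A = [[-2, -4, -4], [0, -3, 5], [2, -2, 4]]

Forward elimination:
R3 <- R3 - (-1)*R1:  [  0  -6   0 ]
R3 <- R3 - (2)*R2:  [   0    0  -10 ]
Row echelon form:
[ -2  -4   -4 ]
[  0  -3    5 ]
[  0   0  -10 ]

REF = [-2 -4 -4; 0 -3 5; 0 0 -10]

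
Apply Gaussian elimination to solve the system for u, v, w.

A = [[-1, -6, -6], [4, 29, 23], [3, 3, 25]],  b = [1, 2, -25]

Forward elimination on [A|b]:
R2 <- R2 - (-4)*R1:  [  0   5  -1   6 ]
R3 <- R3 - (-3)*R1:  [   0  -15    7  -22 ]
R3 <- R3 - (-3)*R2:  [  0   0   4  -4 ]
Row echelon form:
[ -1  -6  -6  |   1 ]
[  0   5  -1  |   6 ]
[  0   0   4  |  -4 ]
Back-substitution:
w = (-4) / 4 = -1
v = (6 - (-1)*(-1)) / 5 = 1
u = (1 - (-6)*(1) - (-6)*(-1)) / -1 = -1

(-1, 1, -1)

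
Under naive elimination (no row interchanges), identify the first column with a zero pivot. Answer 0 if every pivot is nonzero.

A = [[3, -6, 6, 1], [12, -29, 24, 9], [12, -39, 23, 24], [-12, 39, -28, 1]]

first zero-pivot column = 4

Naive forward elimination:
R2 <- R2 - (4)*R1:  [  0  -5   0   5 ]
R3 <- R3 - (4)*R1:  [   0  -15   -1   20 ]
R4 <- R4 - (-4)*R1:  [  0  15  -4   5 ]
R3 <- R3 - (3)*R2:  [  0   0  -1   5 ]
R4 <- R4 - (-3)*R2:  [  0   0  -4  20 ]
R4 <- R4 - (4)*R3:  [ 0  0  0  0 ]
Matrix at this point:
[ 3  -6   6  1 ]
[ 0  -5   0  5 ]
[ 0   0  -1  5 ]
[ 0   0   0  0 ]
Pivot entry (4,4) in the last row is zero and there are no rows below to swap with -> zero pivot in column 4 (A is singular).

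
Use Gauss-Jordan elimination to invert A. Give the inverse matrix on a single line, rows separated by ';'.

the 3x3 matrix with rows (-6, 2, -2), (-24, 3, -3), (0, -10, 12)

inverse = [1/10 -1/15 0; 24/5 -6/5 1/2; 4 -1 1/2]

Gauss-Jordan on [A | I]:
R1 <- (1/-6)*R1:  [    1  -1/3   1/3  |  -1/6     0     0 ]
R2 <- R2 - (-24)*R1:  [  0  -5   5  |  -4   1   0 ]
R2 <- (1/-5)*R2:  [    0     1    -1  |   4/5  -1/5     0 ]
R1 <- R1 - (-1/3)*R2:  [     1      0      0  |   1/10  -1/15      0 ]
R3 <- R3 - (-10)*R2:  [  0   0   2  |   8  -2   1 ]
R3 <- (1/2)*R3:  [   0    0    1  |    4   -1  1/2 ]
R2 <- R2 - (-1)*R3:  [    0     1     0  |  24/5  -6/5   1/2 ]
Right block of [I | A^{-1}] is the inverse:
[ 1/10  -1/15    0 ]
[ 24/5   -6/5  1/2 ]
[    4     -1  1/2 ]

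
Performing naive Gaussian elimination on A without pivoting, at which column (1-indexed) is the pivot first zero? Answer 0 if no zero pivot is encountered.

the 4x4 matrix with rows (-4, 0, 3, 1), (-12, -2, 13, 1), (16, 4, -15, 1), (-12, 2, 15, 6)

first zero-pivot column = 0

Naive forward elimination:
R2 <- R2 - (3)*R1:  [  0  -2   4  -2 ]
R3 <- R3 - (-4)*R1:  [  0   4  -3   5 ]
R4 <- R4 - (3)*R1:  [ 0  2  6  3 ]
R3 <- R3 - (-2)*R2:  [ 0  0  5  1 ]
R4 <- R4 - (-1)*R2:  [  0   0  10   1 ]
R4 <- R4 - (2)*R3:  [  0   0   0  -1 ]
All pivots nonzero; naive elimination completes without hitting a zero pivot.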